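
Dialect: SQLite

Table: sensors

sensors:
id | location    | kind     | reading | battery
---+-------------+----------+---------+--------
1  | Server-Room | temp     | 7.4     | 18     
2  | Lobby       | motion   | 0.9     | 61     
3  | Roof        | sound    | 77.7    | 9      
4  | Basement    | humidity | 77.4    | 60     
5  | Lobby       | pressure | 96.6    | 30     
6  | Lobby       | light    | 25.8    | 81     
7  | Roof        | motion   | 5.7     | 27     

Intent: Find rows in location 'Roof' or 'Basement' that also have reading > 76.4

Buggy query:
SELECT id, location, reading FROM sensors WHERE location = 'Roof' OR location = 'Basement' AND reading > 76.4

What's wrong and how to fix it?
Bug: Without parentheses, AND is evaluated before OR, so the reading filter only applies to the 'Basement' branch

Fix: Group the OR with parentheses (or use IN), then AND the threshold

Corrected query:
SELECT id, location, reading FROM sensors WHERE (location = 'Roof' OR location = 'Basement') AND reading > 76.4

Result:
id | location | reading
---+----------+--------
3  | Roof     | 77.7   
4  | Basement | 77.4   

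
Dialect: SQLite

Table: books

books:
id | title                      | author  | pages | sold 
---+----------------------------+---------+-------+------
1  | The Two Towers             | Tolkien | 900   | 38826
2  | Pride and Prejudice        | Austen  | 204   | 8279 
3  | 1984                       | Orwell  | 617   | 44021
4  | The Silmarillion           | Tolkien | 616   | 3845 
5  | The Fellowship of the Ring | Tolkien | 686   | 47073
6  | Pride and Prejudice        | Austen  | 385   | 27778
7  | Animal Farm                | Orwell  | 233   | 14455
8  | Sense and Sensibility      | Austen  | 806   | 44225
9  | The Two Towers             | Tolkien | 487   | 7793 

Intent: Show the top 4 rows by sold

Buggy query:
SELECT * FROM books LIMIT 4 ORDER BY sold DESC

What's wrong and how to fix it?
Bug: LIMIT must come after ORDER BY

Fix: Sort with ORDER BY, then apply LIMIT

Corrected query:
SELECT * FROM books ORDER BY sold DESC LIMIT 4

Result:
id | title                      | author  | pages | sold 
---+----------------------------+---------+-------+------
5  | The Fellowship of the Ring | Tolkien | 686   | 47073
8  | Sense and Sensibility      | Austen  | 806   | 44225
3  | 1984                       | Orwell  | 617   | 44021
1  | The Two Towers             | Tolkien | 900   | 38826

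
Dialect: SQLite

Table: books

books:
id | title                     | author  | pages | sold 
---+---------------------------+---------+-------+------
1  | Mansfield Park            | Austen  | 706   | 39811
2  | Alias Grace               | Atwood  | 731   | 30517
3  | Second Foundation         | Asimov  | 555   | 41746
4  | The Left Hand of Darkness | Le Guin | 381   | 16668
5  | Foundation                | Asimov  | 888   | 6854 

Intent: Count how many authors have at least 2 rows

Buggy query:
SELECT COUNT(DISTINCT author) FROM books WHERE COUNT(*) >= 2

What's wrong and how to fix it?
Bug: WHERE filters individual rows, not groups, so a group-level COUNT is invalid there

Fix: Group first with HAVING COUNT(*) >= 2, then COUNT the resulting groups

Corrected query:
SELECT COUNT(*) FROM (SELECT author FROM books GROUP BY author HAVING COUNT(*) >= 2)

Result:
COUNT(*)
--------
1       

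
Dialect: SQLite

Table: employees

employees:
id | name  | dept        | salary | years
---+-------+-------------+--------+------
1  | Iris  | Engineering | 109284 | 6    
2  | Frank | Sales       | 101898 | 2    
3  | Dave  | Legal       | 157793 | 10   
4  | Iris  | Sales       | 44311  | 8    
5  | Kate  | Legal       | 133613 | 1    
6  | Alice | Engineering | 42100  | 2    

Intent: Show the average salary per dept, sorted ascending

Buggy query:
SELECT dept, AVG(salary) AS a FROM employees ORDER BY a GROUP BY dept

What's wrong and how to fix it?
Bug: ORDER BY appears before GROUP BY; SQL clause order requires GROUP BY first

Fix: Move ORDER BY to the end, after GROUP BY

Corrected query:
SELECT dept, AVG(salary) AS a FROM employees GROUP BY dept ORDER BY a

Result:
dept        | a      
------------+--------
Sales       | 73104.5
Engineering | 75692  
Legal       | 145703 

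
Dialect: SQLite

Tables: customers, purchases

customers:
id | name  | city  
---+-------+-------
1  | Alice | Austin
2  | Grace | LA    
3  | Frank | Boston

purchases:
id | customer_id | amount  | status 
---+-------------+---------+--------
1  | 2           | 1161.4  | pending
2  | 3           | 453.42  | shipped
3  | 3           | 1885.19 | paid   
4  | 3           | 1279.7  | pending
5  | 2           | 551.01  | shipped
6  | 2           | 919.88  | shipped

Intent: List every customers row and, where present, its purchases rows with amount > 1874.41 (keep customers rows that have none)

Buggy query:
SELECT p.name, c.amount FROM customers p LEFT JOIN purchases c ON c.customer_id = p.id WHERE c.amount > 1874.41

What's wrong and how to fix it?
Bug: Filtering c.amount in WHERE discards the NULL rows produced by LEFT JOIN, turning it into an inner join

Fix: Move the right-table condition into the ON clause so unmatched parents are kept

Corrected query:
SELECT p.name, c.amount FROM customers p LEFT JOIN purchases c ON c.customer_id = p.id AND c.amount > 1874.41

Result:
name  | amount 
------+--------
Alice | NULL   
Grace | NULL   
Frank | 1885.19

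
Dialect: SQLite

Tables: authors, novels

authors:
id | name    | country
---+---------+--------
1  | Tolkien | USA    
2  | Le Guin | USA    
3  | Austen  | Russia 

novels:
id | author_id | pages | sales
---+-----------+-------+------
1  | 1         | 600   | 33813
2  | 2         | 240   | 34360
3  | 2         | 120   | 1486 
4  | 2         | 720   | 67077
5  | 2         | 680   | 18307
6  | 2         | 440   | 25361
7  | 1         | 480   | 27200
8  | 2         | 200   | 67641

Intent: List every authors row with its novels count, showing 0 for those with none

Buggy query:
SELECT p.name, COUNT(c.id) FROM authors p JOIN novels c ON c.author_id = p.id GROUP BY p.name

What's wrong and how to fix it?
Bug: INNER JOIN drops authors rows that have no matching novels rows

Fix: Switch to LEFT JOIN to retain unmatched parent rows

Corrected query:
SELECT p.name, COUNT(c.id) FROM authors p LEFT JOIN novels c ON c.author_id = p.id GROUP BY p.name

Result:
name    | COUNT(c.id)
--------+------------
Austen  | 0          
Le Guin | 6          
Tolkien | 2          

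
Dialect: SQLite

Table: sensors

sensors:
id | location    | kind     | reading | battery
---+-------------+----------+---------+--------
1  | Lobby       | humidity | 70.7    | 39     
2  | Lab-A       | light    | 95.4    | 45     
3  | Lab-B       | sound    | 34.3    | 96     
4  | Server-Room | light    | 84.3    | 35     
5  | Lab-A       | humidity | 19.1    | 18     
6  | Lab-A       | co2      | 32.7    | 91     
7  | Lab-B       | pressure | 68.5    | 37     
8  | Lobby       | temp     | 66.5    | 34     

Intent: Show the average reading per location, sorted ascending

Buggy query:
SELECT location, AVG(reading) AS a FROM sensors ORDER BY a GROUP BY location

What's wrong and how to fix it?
Bug: ORDER BY appears before GROUP BY; SQL clause order requires GROUP BY first

Fix: Reorder: SELECT … FROM … GROUP BY … ORDER BY …

Corrected query:
SELECT location, AVG(reading) AS a FROM sensors GROUP BY location ORDER BY a

Result:
location    | a        
------------+----------
Lab-A       | 49.066667
Lab-B       | 51.4     
Lobby       | 68.6     
Server-Room | 84.3     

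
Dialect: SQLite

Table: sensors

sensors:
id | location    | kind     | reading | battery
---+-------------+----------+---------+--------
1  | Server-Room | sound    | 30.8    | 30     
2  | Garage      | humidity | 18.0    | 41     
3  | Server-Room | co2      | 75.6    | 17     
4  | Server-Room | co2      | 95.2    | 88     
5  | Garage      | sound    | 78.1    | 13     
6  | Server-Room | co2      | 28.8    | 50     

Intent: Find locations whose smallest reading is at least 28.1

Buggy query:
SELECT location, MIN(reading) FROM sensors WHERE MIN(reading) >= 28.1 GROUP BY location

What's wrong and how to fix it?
Bug: MIN() in WHERE is a misuse of aggregate

Fix: Use HAVING for the per-group MIN condition

Corrected query:
SELECT location, MIN(reading) FROM sensors GROUP BY location HAVING MIN(reading) >= 28.1

Result:
location    | MIN(reading)
------------+-------------
Server-Room | 28.8        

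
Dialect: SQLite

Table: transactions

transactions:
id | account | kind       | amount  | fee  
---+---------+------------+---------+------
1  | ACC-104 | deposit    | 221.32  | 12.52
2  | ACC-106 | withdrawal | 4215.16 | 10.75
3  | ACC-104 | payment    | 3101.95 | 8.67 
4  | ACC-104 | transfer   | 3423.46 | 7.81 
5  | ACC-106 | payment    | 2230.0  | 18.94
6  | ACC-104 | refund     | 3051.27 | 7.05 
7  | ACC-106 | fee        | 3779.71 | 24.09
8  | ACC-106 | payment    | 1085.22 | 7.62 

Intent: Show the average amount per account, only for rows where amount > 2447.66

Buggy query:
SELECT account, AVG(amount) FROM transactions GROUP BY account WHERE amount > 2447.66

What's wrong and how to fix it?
Bug: Row-level WHERE must come before GROUP BY in the clause order

Fix: Place WHERE between FROM and GROUP BY

Corrected query:
SELECT account, AVG(amount) FROM transactions WHERE amount > 2447.66 GROUP BY account

Result:
account | AVG(amount)
--------+------------
ACC-104 | 3192.226667
ACC-106 | 3997.435   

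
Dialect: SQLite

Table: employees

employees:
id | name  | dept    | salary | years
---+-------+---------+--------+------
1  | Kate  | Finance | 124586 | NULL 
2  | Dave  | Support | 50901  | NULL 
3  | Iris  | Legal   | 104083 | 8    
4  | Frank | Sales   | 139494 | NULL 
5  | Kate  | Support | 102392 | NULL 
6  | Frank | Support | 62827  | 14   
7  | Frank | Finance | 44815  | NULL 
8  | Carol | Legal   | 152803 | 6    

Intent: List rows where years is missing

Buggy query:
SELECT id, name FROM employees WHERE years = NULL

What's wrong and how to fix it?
Bug: Comparing to NULL with '=' never matches; NULL = NULL is unknown, not true

Fix: Replace '= NULL' with 'IS NULL'

Corrected query:
SELECT id, name FROM employees WHERE years IS NULL

Result:
id | name 
---+------
1  | Kate 
2  | Dave 
4  | Frank
5  | Kate 
7  | Frank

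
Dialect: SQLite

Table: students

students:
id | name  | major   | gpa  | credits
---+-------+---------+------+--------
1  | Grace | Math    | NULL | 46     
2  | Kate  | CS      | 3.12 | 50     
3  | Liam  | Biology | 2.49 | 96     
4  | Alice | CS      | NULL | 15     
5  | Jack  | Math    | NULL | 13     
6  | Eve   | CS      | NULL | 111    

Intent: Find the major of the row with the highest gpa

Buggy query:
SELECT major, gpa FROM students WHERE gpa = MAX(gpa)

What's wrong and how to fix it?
Bug: MAX(gpa) is an aggregate and cannot be used directly in WHERE

Fix: Wrap MAX in a scalar subquery so WHERE compares against a single value

Corrected query:
SELECT major, gpa FROM students WHERE gpa = (SELECT MAX(gpa) FROM students)

Result:
major | gpa 
------+-----
CS    | 3.12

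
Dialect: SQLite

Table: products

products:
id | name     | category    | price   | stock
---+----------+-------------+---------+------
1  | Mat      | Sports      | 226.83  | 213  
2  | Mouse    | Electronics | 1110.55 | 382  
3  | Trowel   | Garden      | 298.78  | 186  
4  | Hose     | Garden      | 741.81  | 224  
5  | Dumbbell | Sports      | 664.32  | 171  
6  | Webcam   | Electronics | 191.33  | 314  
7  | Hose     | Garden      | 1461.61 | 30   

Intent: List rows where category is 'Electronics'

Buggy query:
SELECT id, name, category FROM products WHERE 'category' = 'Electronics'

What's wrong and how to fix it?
Bug: Single quotes denote string literals in SQL; the column name is being compared as a constant string

Fix: Reference the column as category without single quotes

Corrected query:
SELECT id, name, category FROM products WHERE category = 'Electronics'

Result:
id | name   | category   
---+--------+------------
2  | Mouse  | Electronics
6  | Webcam | Electronics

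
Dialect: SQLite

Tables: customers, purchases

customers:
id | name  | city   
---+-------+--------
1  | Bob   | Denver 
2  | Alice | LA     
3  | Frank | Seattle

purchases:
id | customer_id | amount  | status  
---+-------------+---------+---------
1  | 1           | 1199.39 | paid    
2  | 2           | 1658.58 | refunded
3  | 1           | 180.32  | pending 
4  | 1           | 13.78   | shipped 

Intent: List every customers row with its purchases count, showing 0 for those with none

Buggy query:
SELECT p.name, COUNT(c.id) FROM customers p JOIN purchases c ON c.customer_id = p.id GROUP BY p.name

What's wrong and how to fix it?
Bug: INNER JOIN drops customers rows that have no matching purchases rows

Fix: Use LEFT JOIN so parents without children still appear (COUNT(c.id) gives 0)

Corrected query:
SELECT p.name, COUNT(c.id) FROM customers p LEFT JOIN purchases c ON c.customer_id = p.id GROUP BY p.name

Result:
name  | COUNT(c.id)
------+------------
Alice | 1          
Bob   | 3          
Frank | 0          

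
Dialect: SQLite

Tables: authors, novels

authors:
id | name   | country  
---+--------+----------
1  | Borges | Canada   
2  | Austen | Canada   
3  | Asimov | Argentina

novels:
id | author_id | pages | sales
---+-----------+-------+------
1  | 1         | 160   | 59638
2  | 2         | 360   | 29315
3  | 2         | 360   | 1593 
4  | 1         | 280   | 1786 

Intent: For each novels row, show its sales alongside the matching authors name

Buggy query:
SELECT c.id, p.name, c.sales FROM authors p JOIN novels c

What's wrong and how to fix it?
Bug: JOIN with no ON clause produces a cartesian product; every novels row pairs with every authors row

Fix: Specify the join condition linking the foreign key to the parent id

Corrected query:
SELECT c.id, p.name, c.sales FROM authors p JOIN novels c ON c.author_id = p.id

Result:
id | name   | sales
---+--------+------
1  | Borges | 59638
2  | Austen | 29315
3  | Austen | 1593 
4  | Borges | 1786 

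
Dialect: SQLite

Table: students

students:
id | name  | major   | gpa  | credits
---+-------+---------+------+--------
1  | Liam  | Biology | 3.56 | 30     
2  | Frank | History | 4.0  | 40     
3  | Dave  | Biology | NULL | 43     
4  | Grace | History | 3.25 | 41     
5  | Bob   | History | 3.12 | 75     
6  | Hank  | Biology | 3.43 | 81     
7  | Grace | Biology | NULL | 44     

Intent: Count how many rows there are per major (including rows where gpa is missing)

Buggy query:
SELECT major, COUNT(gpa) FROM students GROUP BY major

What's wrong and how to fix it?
Bug: COUNT(gpa) skips NULLs, so groups with missing gpa are undercounted

Fix: Use COUNT(*) to count all rows regardless of NULL

Corrected query:
SELECT major, COUNT(*) FROM students GROUP BY major

Result:
major   | COUNT(*)
--------+---------
Biology | 4       
History | 3       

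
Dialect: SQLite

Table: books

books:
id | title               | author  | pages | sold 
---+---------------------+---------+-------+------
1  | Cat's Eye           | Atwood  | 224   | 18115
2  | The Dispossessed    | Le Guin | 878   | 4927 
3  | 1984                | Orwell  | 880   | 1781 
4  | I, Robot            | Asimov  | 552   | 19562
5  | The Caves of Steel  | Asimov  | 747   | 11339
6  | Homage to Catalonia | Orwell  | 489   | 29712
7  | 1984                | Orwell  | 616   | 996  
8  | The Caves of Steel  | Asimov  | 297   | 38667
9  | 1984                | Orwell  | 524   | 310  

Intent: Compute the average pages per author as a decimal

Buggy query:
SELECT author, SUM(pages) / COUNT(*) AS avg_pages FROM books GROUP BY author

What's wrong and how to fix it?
Bug: SUM(pages) and COUNT(*) are both integers; the division truncates the fractional part

Fix: Multiply by 1.0 (or CAST to REAL) to force floating-point division

Corrected query:
SELECT author, SUM(pages) * 1.0 / COUNT(*) AS avg_pages FROM books GROUP BY author

Result:
author  | avg_pages
--------+----------
Asimov  | 532      
Atwood  | 224      
Le Guin | 878      
Orwell  | 627.25   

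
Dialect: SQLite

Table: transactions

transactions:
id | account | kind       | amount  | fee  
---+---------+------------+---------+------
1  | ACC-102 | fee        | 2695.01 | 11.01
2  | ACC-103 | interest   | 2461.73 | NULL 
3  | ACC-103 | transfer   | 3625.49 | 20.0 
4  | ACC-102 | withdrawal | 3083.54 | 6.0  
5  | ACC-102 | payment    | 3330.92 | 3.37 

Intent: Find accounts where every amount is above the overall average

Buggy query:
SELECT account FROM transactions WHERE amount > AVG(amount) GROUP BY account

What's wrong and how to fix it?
Bug: WHERE evaluates per row before aggregation, so AVG() is unavailable

Fix: Use a subquery for AVG and a HAVING MIN(...) filter so the condition holds for every row in the group

Corrected query:
SELECT account FROM transactions GROUP BY account HAVING MIN(amount) > (SELECT AVG(amount) FROM transactions)

Result:
(no rows)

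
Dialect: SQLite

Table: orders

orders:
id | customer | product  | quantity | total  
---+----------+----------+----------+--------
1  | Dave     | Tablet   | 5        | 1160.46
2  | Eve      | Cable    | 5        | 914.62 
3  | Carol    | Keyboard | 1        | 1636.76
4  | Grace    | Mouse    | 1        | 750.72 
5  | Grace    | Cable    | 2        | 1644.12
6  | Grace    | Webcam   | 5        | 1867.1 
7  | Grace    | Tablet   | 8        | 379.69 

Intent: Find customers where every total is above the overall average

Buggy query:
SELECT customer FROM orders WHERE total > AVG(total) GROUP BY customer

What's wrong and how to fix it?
Bug: AVG() is an aggregate; it can't sit directly in WHERE

Fix: Use a subquery for AVG and a HAVING MIN(...) filter so the condition holds for every row in the group

Corrected query:
SELECT customer FROM orders GROUP BY customer HAVING MIN(total) > (SELECT AVG(total) FROM orders)

Result:
customer
--------
Carol   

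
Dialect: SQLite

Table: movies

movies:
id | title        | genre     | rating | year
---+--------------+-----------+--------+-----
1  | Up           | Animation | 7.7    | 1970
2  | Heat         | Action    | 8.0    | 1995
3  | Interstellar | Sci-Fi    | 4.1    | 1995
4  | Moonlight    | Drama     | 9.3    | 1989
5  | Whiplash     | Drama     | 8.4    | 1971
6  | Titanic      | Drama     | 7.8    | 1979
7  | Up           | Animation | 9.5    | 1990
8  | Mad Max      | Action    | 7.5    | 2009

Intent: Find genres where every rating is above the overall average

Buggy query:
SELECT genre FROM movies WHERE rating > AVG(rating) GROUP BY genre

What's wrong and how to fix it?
Bug: AVG() is an aggregate; it can't sit directly in WHERE

Fix: Use a subquery for AVG and a HAVING MIN(...) filter so the condition holds for every row in the group

Corrected query:
SELECT genre FROM movies GROUP BY genre HAVING MIN(rating) > (SELECT AVG(rating) FROM movies)

Result:
genre
-----
Drama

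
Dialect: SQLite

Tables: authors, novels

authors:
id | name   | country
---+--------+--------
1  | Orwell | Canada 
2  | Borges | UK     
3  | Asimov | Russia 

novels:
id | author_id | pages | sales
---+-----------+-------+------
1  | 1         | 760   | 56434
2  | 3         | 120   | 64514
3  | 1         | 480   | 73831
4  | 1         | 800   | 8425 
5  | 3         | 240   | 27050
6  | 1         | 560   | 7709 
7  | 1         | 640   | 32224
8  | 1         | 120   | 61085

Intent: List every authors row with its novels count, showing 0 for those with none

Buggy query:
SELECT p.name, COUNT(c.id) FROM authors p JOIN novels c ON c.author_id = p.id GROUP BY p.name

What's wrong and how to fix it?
Bug: An inner join excludes parents with zero children

Fix: Use LEFT JOIN so parents without children still appear (COUNT(c.id) gives 0)

Corrected query:
SELECT p.name, COUNT(c.id) FROM authors p LEFT JOIN novels c ON c.author_id = p.id GROUP BY p.name

Result:
name   | COUNT(c.id)
-------+------------
Asimov | 2          
Borges | 0          
Orwell | 6          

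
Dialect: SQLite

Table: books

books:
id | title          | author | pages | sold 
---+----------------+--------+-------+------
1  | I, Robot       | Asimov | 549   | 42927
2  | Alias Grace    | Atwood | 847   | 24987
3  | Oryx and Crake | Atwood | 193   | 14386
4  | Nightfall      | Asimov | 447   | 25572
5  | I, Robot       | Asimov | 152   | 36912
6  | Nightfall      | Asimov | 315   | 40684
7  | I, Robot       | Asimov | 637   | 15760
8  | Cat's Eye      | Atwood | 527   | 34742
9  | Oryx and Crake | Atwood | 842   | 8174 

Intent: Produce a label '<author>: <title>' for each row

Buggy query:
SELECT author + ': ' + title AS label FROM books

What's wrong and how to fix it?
Bug: '+' is numeric addition; on text columns SQLite converts them to 0 instead of concatenating

Fix: Use the || operator for string concatenation

Corrected query:
SELECT author || ': ' || title AS label FROM books

Result:
label                 
----------------------
Asimov: I, Robot      
Atwood: Alias Grace   
Atwood: Oryx and Crake
Asimov: Nightfall     
Asimov: I, Robot      
Asimov: Nightfall     
Asimov: I, Robot      
Atwood: Cat's Eye     
Atwood: Oryx and Crake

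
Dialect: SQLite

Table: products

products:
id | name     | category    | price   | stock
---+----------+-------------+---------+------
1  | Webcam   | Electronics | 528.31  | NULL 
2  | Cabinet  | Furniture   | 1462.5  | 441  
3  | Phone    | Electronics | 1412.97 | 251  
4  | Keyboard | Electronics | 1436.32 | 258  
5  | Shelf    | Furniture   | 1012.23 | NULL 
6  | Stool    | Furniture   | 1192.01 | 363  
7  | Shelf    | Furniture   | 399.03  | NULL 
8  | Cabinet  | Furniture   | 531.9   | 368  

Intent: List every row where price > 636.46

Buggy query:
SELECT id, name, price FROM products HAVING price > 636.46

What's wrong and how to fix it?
Bug: HAVING filters the output of aggregation, but this query has no GROUP BY and no aggregate functions, so SQLite rejects it (HAVING clause on a non-aggregate query); the condition here is per row

Fix: Replace HAVING with WHERE since the condition applies to individual rows

Corrected query:
SELECT id, name, price FROM products WHERE price > 636.46

Result:
id | name     | price  
---+----------+--------
2  | Cabinet  | 1462.5 
3  | Phone    | 1412.97
4  | Keyboard | 1436.32
5  | Shelf    | 1012.23
6  | Stool    | 1192.01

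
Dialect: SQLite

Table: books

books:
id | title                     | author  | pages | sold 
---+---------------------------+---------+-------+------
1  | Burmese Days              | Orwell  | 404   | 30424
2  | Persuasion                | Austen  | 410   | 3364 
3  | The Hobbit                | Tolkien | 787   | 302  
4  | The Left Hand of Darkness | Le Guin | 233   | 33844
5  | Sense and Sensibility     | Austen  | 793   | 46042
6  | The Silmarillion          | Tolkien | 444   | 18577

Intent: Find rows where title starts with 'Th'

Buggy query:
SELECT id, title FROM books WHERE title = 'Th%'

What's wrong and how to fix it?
Bug: Wildcards only work with LIKE; '=' treats '%' as a literal character

Fix: Use LIKE for wildcard pattern matching

Corrected query:
SELECT id, title FROM books WHERE title LIKE 'Th%'

Result:
id | title                    
---+--------------------------
3  | The Hobbit               
4  | The Left Hand of Darkness
6  | The Silmarillion         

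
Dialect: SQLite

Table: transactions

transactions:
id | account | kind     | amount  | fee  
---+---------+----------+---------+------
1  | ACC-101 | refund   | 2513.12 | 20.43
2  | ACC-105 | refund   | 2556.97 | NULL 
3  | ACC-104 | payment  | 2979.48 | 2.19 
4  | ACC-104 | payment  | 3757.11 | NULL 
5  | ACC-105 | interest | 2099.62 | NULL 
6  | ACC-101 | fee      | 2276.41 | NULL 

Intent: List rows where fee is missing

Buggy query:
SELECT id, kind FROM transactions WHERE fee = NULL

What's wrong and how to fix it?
Bug: Comparing to NULL with '=' never matches; NULL = NULL is unknown, not true

Fix: Use IS NULL to test for NULL

Corrected query:
SELECT id, kind FROM transactions WHERE fee IS NULL

Result:
id | kind    
---+---------
2  | refund  
4  | payment 
5  | interest
6  | fee     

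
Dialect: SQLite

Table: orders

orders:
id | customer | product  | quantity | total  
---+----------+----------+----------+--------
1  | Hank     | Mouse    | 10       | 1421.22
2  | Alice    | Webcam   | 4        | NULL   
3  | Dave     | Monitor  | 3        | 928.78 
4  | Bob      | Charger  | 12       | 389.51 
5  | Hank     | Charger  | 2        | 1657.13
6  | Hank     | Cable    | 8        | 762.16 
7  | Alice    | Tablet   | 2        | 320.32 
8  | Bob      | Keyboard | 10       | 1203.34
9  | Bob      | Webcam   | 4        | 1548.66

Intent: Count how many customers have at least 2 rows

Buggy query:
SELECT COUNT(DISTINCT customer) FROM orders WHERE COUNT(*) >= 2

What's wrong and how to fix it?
Bug: COUNT(*) cannot appear in WHERE; the per-group count doesn't exist yet

Fix: Group first with HAVING COUNT(*) >= 2, then COUNT the resulting groups

Corrected query:
SELECT COUNT(*) FROM (SELECT customer FROM orders GROUP BY customer HAVING COUNT(*) >= 2)

Result:
COUNT(*)
--------
3       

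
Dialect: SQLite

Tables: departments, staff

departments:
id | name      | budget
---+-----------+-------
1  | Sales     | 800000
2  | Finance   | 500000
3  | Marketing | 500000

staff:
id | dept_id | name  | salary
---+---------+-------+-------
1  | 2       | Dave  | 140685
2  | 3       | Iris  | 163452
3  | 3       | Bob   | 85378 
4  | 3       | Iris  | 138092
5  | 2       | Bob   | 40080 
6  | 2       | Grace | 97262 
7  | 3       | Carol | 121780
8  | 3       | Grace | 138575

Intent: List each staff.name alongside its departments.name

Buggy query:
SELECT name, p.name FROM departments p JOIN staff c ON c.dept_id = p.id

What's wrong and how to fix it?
Bug: Both tables have a 'name' column; the unqualified reference is ambiguous

Fix: Prefix ambiguous columns with the table alias

Corrected query:
SELECT c.name, p.name FROM departments p JOIN staff c ON c.dept_id = p.id

Result:
name  | name     
------+----------
Dave  | Finance  
Iris  | Marketing
Bob   | Marketing
Iris  | Marketing
Bob   | Finance  
Grace | Finance  
Carol | Marketing
Grace | Marketing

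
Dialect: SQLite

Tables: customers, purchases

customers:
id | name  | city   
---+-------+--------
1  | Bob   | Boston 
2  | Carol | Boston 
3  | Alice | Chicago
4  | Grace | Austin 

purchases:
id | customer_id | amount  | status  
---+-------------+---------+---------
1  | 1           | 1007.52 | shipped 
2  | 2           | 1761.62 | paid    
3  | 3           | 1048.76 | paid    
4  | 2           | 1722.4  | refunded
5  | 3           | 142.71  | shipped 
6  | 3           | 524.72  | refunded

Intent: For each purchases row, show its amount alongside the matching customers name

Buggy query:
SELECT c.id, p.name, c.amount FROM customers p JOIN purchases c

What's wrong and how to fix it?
Bug: Missing join condition: each purchases row is matched to all customers rows instead of just its own

Fix: Specify the join condition linking the foreign key to the parent id

Corrected query:
SELECT c.id, p.name, c.amount FROM customers p JOIN purchases c ON c.customer_id = p.id

Result:
id | name  | amount 
---+-------+--------
1  | Bob   | 1007.52
2  | Carol | 1761.62
3  | Alice | 1048.76
4  | Carol | 1722.4 
5  | Alice | 142.71 
6  | Alice | 524.72 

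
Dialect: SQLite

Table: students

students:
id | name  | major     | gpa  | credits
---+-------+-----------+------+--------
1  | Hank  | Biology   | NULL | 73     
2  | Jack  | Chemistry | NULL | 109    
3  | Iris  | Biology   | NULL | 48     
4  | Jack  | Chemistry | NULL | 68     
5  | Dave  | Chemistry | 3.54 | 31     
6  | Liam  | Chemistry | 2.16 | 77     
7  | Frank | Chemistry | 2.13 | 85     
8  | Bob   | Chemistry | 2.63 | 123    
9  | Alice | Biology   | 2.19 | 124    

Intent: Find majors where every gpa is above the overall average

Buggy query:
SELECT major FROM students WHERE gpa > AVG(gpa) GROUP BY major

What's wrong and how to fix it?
Bug: AVG() is an aggregate; it can't sit directly in WHERE

Fix: Compute the overall average in a scalar subquery and compare each group's MIN against it in HAVING

Corrected query:
SELECT major FROM students GROUP BY major HAVING MIN(gpa) > (SELECT AVG(gpa) FROM students)

Result:
(no rows)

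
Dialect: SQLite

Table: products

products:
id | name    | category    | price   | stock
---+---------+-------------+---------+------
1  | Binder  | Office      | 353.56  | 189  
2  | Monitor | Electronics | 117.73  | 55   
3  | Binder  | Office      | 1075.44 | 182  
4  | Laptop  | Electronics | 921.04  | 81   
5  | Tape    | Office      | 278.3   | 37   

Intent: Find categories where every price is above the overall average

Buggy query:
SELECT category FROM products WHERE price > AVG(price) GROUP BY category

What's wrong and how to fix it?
Bug: WHERE evaluates per row before aggregation, so AVG() is unavailable

Fix: Compute the overall average in a scalar subquery and compare each group's MIN against it in HAVING

Corrected query:
SELECT category FROM products GROUP BY category HAVING MIN(price) > (SELECT AVG(price) FROM products)

Result:
(no rows)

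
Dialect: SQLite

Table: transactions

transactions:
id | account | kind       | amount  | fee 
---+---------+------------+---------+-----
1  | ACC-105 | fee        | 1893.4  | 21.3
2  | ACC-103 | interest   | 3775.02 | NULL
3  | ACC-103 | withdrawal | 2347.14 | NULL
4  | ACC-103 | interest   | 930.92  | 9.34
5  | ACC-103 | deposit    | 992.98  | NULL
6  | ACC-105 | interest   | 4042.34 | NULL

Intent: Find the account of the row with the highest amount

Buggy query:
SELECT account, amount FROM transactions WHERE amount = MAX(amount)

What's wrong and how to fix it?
Bug: WHERE is evaluated per row; an aggregate over the whole table isn't defined there

Fix: Use a subquery: WHERE amount = (SELECT MAX(amount) FROM transactions)

Corrected query:
SELECT account, amount FROM transactions WHERE amount = (SELECT MAX(amount) FROM transactions)

Result:
account | amount 
--------+--------
ACC-105 | 4042.34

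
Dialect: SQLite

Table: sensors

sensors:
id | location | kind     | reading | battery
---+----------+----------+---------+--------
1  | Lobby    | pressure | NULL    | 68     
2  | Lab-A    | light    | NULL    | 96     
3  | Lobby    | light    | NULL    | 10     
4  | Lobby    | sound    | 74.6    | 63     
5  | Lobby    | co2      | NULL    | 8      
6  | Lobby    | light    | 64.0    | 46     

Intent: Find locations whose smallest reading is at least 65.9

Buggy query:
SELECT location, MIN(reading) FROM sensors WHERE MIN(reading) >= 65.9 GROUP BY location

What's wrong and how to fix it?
Bug: MIN() in WHERE is a misuse of aggregate

Fix: Replace WHERE with HAVING after the GROUP BY

Corrected query:
SELECT location, MIN(reading) FROM sensors GROUP BY location HAVING MIN(reading) >= 65.9

Result:
(no rows)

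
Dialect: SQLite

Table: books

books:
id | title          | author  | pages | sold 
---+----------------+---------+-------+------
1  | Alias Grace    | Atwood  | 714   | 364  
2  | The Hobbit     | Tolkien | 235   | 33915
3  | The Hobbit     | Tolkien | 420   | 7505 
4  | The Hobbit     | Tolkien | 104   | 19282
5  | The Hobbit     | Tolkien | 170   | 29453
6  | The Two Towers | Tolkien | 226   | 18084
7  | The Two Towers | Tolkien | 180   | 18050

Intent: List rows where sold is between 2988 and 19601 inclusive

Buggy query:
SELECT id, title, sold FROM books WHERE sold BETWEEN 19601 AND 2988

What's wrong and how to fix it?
Bug: BETWEEN expects the lower bound first; with 19601 AND 2988 the range is empty

Fix: Write BETWEEN 2988 AND 19601

Corrected query:
SELECT id, title, sold FROM books WHERE sold BETWEEN 2988 AND 19601

Result:
id | title          | sold 
---+----------------+------
3  | The Hobbit     | 7505 
4  | The Hobbit     | 19282
6  | The Two Towers | 18084
7  | The Two Towers | 18050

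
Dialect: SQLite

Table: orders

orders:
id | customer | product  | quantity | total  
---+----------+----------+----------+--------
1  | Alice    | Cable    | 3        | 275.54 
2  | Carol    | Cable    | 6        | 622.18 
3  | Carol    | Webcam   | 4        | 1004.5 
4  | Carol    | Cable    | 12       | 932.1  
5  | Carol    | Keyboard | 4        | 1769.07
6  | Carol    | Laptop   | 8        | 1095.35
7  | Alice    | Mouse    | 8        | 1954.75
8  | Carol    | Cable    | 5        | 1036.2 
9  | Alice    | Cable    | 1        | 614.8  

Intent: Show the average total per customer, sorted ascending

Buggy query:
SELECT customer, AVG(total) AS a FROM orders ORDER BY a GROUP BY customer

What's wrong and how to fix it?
Bug: ORDER BY appears before GROUP BY; SQL clause order requires GROUP BY first

Fix: Move ORDER BY to the end, after GROUP BY

Corrected query:
SELECT customer, AVG(total) AS a FROM orders GROUP BY customer ORDER BY a

Result:
customer | a          
---------+------------
Alice    | 948.363333 
Carol    | 1076.566667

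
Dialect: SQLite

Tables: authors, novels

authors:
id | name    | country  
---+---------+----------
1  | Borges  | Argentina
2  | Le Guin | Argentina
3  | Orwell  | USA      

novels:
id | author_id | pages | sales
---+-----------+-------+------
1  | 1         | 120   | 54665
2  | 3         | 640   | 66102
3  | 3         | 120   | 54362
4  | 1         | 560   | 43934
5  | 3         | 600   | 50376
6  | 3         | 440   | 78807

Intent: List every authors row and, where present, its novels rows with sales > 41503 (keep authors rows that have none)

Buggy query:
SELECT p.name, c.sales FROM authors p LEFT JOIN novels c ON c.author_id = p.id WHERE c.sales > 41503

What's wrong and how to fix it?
Bug: Filtering c.sales in WHERE discards the NULL rows produced by LEFT JOIN, turning it into an inner join

Fix: Put 'c.sales > 41503' in the JOIN's ON clause instead of WHERE

Corrected query:
SELECT p.name, c.sales FROM authors p LEFT JOIN novels c ON c.author_id = p.id AND c.sales > 41503

Result:
name    | sales
--------+------
Borges  | 43934
Borges  | 54665
Le Guin | NULL 
Orwell  | 50376
Orwell  | 54362
Orwell  | 66102
Orwell  | 78807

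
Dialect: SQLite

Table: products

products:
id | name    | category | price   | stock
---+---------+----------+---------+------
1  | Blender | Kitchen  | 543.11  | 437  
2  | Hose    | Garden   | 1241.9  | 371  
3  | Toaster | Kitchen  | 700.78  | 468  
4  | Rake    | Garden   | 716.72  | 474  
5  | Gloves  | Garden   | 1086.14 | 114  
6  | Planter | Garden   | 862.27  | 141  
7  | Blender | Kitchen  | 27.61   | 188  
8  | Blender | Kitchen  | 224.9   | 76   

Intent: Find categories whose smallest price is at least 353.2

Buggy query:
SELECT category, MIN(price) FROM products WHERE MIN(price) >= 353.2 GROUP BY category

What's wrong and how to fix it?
Bug: MIN() in WHERE is a misuse of aggregate

Fix: Use HAVING for the per-group MIN condition

Corrected query:
SELECT category, MIN(price) FROM products GROUP BY category HAVING MIN(price) >= 353.2

Result:
category | MIN(price)
---------+-----------
Garden   | 716.72    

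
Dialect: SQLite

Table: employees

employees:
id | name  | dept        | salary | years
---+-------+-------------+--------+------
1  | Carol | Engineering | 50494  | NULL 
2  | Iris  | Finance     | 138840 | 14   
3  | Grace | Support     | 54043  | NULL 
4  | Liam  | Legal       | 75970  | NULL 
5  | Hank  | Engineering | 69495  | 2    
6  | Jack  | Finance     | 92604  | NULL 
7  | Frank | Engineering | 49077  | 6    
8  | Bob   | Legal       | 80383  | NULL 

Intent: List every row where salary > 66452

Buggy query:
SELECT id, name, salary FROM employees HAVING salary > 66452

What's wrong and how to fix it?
Bug: This is a non-aggregate query (no GROUP BY, no aggregates), so in SQLite the HAVING clause is invalid here; a row-level condition belongs in WHERE

Fix: Use WHERE for row-level filtering

Corrected query:
SELECT id, name, salary FROM employees WHERE salary > 66452

Result:
id | name | salary
---+------+-------
2  | Iris | 138840
4  | Liam | 75970 
5  | Hank | 69495 
6  | Jack | 92604 
8  | Bob  | 80383 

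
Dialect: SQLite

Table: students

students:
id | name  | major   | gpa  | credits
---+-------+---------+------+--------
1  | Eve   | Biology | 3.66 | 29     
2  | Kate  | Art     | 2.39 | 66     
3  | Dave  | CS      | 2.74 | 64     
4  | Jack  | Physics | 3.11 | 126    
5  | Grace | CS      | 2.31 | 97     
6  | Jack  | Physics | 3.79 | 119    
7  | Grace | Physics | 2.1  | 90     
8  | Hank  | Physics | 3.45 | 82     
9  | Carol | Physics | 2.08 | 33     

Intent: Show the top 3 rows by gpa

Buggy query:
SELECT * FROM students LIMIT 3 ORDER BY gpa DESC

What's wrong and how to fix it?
Bug: LIMIT must come after ORDER BY

Fix: Sort with ORDER BY, then apply LIMIT

Corrected query:
SELECT * FROM students ORDER BY gpa DESC LIMIT 3

Result:
id | name | major   | gpa  | credits
---+------+---------+------+--------
6  | Jack | Physics | 3.79 | 119    
1  | Eve  | Biology | 3.66 | 29     
8  | Hank | Physics | 3.45 | 82     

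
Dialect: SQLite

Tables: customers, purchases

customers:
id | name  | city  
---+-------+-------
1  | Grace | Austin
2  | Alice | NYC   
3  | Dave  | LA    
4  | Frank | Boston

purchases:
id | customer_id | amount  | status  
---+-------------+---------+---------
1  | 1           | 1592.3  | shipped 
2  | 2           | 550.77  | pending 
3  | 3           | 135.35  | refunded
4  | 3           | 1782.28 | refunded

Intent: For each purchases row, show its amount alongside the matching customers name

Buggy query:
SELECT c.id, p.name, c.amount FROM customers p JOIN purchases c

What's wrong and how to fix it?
Bug: Missing join condition: each purchases row is matched to all customers rows instead of just its own

Fix: Add ON c.customer_id = p.id to the JOIN

Corrected query:
SELECT c.id, p.name, c.amount FROM customers p JOIN purchases c ON c.customer_id = p.id

Result:
id | name  | amount 
---+-------+--------
1  | Grace | 1592.3 
2  | Alice | 550.77 
3  | Dave  | 135.35 
4  | Dave  | 1782.28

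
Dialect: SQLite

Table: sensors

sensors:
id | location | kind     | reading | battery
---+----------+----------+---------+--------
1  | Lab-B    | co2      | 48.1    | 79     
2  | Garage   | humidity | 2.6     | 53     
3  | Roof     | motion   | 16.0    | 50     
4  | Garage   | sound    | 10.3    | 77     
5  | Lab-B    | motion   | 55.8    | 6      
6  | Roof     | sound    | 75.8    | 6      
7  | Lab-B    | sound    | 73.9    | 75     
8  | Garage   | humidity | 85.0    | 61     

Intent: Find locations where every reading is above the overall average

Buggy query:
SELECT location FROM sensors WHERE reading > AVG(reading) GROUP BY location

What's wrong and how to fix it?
Bug: WHERE evaluates per row before aggregation, so AVG() is unavailable

Fix: Use a subquery for AVG and a HAVING MIN(...) filter so the condition holds for every row in the group

Corrected query:
SELECT location FROM sensors GROUP BY location HAVING MIN(reading) > (SELECT AVG(reading) FROM sensors)

Result:
location
--------
Lab-B   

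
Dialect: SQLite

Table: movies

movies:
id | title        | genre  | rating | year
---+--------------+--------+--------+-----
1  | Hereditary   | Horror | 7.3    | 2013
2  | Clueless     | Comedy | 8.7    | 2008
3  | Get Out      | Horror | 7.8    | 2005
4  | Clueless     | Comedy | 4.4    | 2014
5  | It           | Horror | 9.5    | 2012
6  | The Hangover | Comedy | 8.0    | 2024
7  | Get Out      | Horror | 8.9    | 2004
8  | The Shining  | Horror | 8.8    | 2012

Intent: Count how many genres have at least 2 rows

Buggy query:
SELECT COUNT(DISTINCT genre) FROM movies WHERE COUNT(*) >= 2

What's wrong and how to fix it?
Bug: COUNT(*) cannot appear in WHERE; the per-group count doesn't exist yet

Fix: Group first with HAVING COUNT(*) >= 2, then COUNT the resulting groups

Corrected query:
SELECT COUNT(*) FROM (SELECT genre FROM movies GROUP BY genre HAVING COUNT(*) >= 2)

Result:
COUNT(*)
--------
2       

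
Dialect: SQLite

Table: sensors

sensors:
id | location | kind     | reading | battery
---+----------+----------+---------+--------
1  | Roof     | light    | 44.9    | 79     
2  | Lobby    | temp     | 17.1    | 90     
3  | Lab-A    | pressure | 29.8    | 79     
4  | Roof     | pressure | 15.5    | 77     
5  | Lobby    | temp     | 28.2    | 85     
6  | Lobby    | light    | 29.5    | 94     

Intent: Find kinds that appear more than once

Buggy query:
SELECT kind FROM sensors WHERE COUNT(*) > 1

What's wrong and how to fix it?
Bug: WHERE can't reference COUNT(*); aggregates are computed after WHERE

Fix: Group first, then use HAVING for the count condition

Corrected query:
SELECT kind FROM sensors GROUP BY kind HAVING COUNT(*) > 1

Result:
kind    
--------
light   
pressure
temp    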